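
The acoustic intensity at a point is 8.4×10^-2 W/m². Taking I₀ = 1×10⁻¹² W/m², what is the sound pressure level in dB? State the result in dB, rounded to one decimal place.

109.2 dB

Dividing by I₀ shifts the exponent by 12: I/I₀ = 8.4×10^10.
L = 10·(0.9243 + 10) = 109.24 dB.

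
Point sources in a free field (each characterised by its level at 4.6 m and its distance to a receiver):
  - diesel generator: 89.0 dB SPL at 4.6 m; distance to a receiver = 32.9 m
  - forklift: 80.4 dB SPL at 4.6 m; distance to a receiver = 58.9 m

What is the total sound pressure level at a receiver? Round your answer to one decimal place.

Propagate each source to the receiver with L = L_ref − 20·log₁₀(r/r_ref), then add intensities.
diesel generator: 89.0 − 20·log₁₀(32.9/4.6) = 89.0 − 17.09 = 71.91 dB SPL.
forklift: 80.4 − 20·log₁₀(58.9/4.6) = 80.4 − 22.15 = 58.25 dB SPL.
Σ 10^(L/10) = 1.620e+07 → L_total = 10·log₁₀(1.620e+07) = 72.09 dB SPL.

72.1 dB SPL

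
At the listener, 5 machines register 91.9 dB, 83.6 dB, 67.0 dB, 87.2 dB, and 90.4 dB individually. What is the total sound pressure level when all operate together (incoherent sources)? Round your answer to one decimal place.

Incoherent sources combine by intensity addition: L_total = 10·log₁₀(Σ 10^(L_i/10)).
Σ 10^(L/10) = 10^(91.9/10) + 10^(83.6/10) + 10^(67.0/10) + 10^(87.2/10) + 10^(90.4/10) = 3.404e+09.
L_total = 10·log₁₀(3.404e+09) = 95.32 dB.

95.3 dB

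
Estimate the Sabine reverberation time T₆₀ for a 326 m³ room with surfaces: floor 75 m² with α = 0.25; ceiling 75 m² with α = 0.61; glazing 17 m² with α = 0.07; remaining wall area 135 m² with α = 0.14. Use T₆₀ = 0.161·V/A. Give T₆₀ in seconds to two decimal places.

Summing Sᵢαᵢ: 75·0.25 + 75·0.61 + 17·0.07 + 135·0.14 = 84.59 m².
T₆₀ = 0.161 × 326 / 84.59 = 0.620 s.

0.62 s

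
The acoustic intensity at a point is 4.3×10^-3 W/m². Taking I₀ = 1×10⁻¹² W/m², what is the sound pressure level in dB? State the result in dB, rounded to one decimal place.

96.3 dB

Dividing by I₀ shifts the exponent by 12: I/I₀ = 4.3×10^9.
L = 10·(0.6335 + 9) = 96.33 dB.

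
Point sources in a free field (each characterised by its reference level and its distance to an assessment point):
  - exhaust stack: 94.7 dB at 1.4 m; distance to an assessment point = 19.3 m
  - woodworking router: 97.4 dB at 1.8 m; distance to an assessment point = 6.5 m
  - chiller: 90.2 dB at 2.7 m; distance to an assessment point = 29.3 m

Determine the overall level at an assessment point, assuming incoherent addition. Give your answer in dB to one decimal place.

Apply inverse-square spreading to bring every level to the receiver, then sum 10^(L/10).
exhaust stack: 94.7 − 20·log₁₀(19.3/1.4) = 94.7 − 22.79 = 71.91 dB.
woodworking router: 97.4 − 20·log₁₀(6.5/1.8) = 97.4 − 11.15 = 86.25 dB.
chiller: 90.2 − 20·log₁₀(29.3/2.7) = 90.2 − 20.71 = 69.49 dB.
Σ 10^(L/10) = 4.458e+08 → L_total = 10·log₁₀(4.458e+08) = 86.49 dB.

86.5 dB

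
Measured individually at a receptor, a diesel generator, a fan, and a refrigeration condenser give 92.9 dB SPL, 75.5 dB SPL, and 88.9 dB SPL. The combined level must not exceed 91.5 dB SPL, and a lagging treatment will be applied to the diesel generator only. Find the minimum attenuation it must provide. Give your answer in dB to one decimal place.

5.1 dB

The untreated sources together contribute 10^(75.5/10) + 10^(88.9/10) = 8.117e+08, i.e. 89.09 dB SPL.
To meet 91.5 dB SPL overall, the treated diesel generator may contribute at most 10^(91.5/10) − 8.117e+08 = 6.008e+08, i.e. 87.79 dB SPL.
Required insertion loss = 92.9 − 87.79 = 5.11 dB.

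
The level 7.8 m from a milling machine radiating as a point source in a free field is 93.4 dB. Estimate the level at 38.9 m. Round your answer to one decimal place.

79.4 dB

Spherical spreading from a point source gives a 20·log₁₀(r₂/r₁) drop.
L₂ = 93.4 − 20·log₁₀(38.9/7.8) = 93.4 − 13.957 = 79.44 dB.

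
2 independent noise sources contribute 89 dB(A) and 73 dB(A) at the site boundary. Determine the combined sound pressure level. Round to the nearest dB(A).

89 dB(A)

For uncorrelated sources the intensities add, so convert each level to linear form, sum, and take 10·log₁₀ of the total.
Σ 10^(L/10) = 10^(89/10) + 10^(73/10) = 8.143e+08.
L_total = 10·log₁₀(8.143e+08) = 89.11 dB(A).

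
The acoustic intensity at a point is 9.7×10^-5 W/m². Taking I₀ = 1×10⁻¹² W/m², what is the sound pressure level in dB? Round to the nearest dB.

80 dB

Dividing by I₀ shifts the exponent by 12: I/I₀ = 9.7×10^7.
L = 10·(0.9868 + 7) = 79.87 dB.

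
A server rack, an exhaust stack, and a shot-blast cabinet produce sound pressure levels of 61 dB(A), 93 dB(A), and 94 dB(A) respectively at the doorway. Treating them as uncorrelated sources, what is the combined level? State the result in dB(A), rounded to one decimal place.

Incoherent sources combine by intensity addition: L_total = 10·log₁₀(Σ 10^(L_i/10)).
Σ 10^(L/10) = 10^(61/10) + 10^(93/10) + 10^(94/10) = 4.508e+09.
L_total = 10·log₁₀(4.508e+09) = 96.54 dB(A).

96.5 dB(A)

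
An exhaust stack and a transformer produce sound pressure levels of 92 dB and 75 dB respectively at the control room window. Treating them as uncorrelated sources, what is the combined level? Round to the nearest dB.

Incoherent sources combine by intensity addition: L_total = 10·log₁₀(Σ 10^(L_i/10)).
Σ 10^(L/10) = 10^(92/10) + 10^(75/10) = 1.617e+09.
L_total = 10·log₁₀(1.617e+09) = 92.09 dB.

92 dB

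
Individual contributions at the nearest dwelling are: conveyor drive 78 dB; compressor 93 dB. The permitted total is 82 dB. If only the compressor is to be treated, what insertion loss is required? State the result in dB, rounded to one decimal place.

13.2 dB

Everything except the compressor sums to 10^(78/10) = 6.310e+07 in linear terms, 78.00 dB.
To meet 82 dB overall, the treated compressor may contribute at most 10^(82/10) − 6.310e+07 = 9.539e+07, i.e. 79.80 dB.
So the compressor must be reduced from 93 to 79.80 dB: IL = 13.20 dB.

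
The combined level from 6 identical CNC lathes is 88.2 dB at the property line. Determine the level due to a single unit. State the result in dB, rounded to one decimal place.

80.4 dB

For N identical incoherent sources L_total = L₁ + 10·log₁₀ N, so L₁ = 88.2 − 10·log₁₀(6) = 88.2 − 7.782.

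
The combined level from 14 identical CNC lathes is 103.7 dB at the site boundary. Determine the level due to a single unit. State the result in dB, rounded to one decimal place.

92.2 dB

For N identical incoherent sources L_total = L₁ + 10·log₁₀ N, so L₁ = 103.7 − 10·log₁₀(14) = 103.7 − 11.461.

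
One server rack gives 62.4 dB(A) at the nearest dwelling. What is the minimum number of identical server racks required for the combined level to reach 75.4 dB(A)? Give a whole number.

N identical sources give L₁ + 10·log₁₀ N, so require 10·log₁₀ N ≥ 75.4 − 62.4 = 13.0 dB.
N ≥ 10^(13.0/10) = 19.953, so N = 20.

20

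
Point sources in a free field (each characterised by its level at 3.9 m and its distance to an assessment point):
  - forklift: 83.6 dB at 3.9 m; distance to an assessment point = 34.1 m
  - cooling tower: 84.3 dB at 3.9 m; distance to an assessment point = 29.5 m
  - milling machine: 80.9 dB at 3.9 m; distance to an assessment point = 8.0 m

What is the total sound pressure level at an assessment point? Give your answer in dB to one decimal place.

75.7 dB

First find each source's level at the receiver (point-source: −20·log₁₀(r/r_ref)), then combine on an intensity basis.
forklift: 83.6 − 20·log₁₀(34.1/3.9) = 83.6 − 18.83 = 64.77 dB.
cooling tower: 84.3 − 20·log₁₀(29.5/3.9) = 84.3 − 17.58 = 66.72 dB.
milling machine: 80.9 − 20·log₁₀(8.0/3.9) = 80.9 − 6.24 = 74.66 dB.
Σ 10^(L/10) = 3.694e+07 → L_total = 10·log₁₀(3.694e+07) = 75.67 dB.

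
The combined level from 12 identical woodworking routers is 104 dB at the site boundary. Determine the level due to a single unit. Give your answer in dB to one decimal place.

93.2 dB

Dividing the total intensity by 12 lowers the level by 10·log₁₀ 12 = 10.792 dB: L₁ = 104 − 10.792.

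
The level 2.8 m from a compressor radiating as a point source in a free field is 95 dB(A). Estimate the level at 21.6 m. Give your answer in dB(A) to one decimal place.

77.3 dB(A)

Point-source attenuation: ΔL = 20·log₁₀(r₂/r₁) = 20·log₁₀(21.6/2.8) = 17.746 dB.
L₂ = 95 − 20·log₁₀(21.6/2.8) = 95 − 17.746 = 77.25 dB(A).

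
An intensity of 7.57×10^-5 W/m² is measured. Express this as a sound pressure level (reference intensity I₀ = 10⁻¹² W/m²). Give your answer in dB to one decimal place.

78.8 dB

I/I₀ = 7.57×10^-5/10⁻¹² = 7.57×10^7, and L = 10·log₁₀(I/I₀).
L = 10·(0.8791 + 7) = 78.79 dB.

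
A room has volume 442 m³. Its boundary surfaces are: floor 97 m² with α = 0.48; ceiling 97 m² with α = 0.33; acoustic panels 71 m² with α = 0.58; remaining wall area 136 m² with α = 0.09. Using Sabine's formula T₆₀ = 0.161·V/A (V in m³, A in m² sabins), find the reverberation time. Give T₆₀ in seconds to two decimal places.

A = Σ Sᵢαᵢ = 97·0.48 + 97·0.33 + 71·0.58 + 136·0.09 = 131.99 m².
T₆₀ = 0.161 × 442 / 131.99 = 0.539 s.

0.54 s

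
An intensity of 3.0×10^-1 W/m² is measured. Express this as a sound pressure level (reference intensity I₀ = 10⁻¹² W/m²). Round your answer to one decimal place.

114.8 dB

Dividing by I₀ shifts the exponent by 12: I/I₀ = 3.0×10^11.
L = 10·(0.4771 + 11) = 114.77 dB.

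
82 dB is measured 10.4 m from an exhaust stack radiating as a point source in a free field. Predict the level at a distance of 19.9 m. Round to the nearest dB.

76 dB

Point-source attenuation: ΔL = 20·log₁₀(r₂/r₁) = 20·log₁₀(19.9/10.4) = 5.636 dB.
L₂ = 82 − 20·log₁₀(19.9/10.4) = 82 − 5.636 = 76.36 dB.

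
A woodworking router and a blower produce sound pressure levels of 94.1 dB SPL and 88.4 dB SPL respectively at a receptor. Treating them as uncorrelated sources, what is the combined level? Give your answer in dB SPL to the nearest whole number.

95 dB SPL

For uncorrelated sources the intensities add, so convert each level to linear form, sum, and take 10·log₁₀ of the total.
Σ 10^(L/10) = 10^(94.1/10) + 10^(88.4/10) = 3.262e+09.
L_total = 10·log₁₀(3.262e+09) = 95.14 dB SPL.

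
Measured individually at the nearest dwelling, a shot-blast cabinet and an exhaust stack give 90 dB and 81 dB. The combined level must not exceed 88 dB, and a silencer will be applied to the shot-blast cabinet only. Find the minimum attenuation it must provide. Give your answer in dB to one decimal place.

Everything except the shot-blast cabinet sums to 10^(81/10) = 1.259e+08 in linear terms, 81.00 dB.
The limit corresponds to 10^(88/10) = 6.310e+08; subtracting the fixed part leaves 5.051e+08 for the shot-blast cabinet, i.e. 87.03 dB.
Required insertion loss = 90 − 87.03 = 2.97 dB.

3.0 dB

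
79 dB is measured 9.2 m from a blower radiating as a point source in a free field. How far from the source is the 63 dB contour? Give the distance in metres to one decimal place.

The 16.0 dB drop corresponds to a distance ratio of 10^(16.0/20) for a point source.
r₂ = 9.2·10^((79−63)/20) = 9.2·10^(16.0/20) = 58.05 m.

58.0 m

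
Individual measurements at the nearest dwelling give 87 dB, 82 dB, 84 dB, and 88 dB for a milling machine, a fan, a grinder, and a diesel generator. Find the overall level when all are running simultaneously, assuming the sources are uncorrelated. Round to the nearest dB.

Incoherent sources combine by intensity addition: L_total = 10·log₁₀(Σ 10^(L_i/10)).
Σ 10^(L/10) = 10^(87/10) + 10^(82/10) + 10^(84/10) + 10^(88/10) = 1.542e+09.
L_total = 10·log₁₀(1.542e+09) = 91.88 dB.

92 dB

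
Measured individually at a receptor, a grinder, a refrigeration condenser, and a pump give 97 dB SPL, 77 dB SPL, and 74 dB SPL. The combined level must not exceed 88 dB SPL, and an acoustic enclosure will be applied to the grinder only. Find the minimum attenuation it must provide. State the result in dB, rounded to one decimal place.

9.6 dB

Everything except the grinder sums to 10^(77/10) + 10^(74/10) = 7.524e+07 in linear terms, 78.76 dB SPL.
The limit corresponds to 10^(88/10) = 6.310e+08; subtracting the fixed part leaves 5.557e+08 for the grinder, i.e. 87.45 dB SPL.
So the grinder must be reduced from 97 to 87.45 dB SPL: IL = 9.55 dB.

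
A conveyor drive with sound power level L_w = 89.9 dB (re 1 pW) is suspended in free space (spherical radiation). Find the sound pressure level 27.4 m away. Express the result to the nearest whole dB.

The power spreads over a sphere of area 4π·r², so L_p = L_w − 10·log₁₀(4π·r²).
4π·r² = 9434 m², 10·log₁₀ of that is 39.747 dB.
L_p = 89.9 − 39.747 = 50.15 dB.

50 dB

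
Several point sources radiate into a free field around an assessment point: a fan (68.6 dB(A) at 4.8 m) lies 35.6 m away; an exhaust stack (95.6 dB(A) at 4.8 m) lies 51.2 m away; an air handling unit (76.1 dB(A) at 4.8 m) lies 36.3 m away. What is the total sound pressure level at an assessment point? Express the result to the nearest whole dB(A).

First find each source's level at the receiver (point-source: −20·log₁₀(r/r_ref)), then combine on an intensity basis.
fan: 68.6 − 20·log₁₀(35.6/4.8) = 68.6 − 17.40 = 51.20 dB(A).
exhaust stack: 95.6 − 20·log₁₀(51.2/4.8) = 95.6 − 20.56 = 75.04 dB(A).
air handling unit: 76.1 − 20·log₁₀(36.3/4.8) = 76.1 − 17.57 = 58.53 dB(A).
Σ 10^(L/10) = 3.276e+07 → L_total = 10·log₁₀(3.276e+07) = 75.15 dB(A).

75 dB(A)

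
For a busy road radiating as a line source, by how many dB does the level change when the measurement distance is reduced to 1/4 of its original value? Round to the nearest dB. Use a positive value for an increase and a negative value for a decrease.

+6 dB

With cylindrical spreading the level changes by −10·log₁₀(r₂/r₁).
ΔL = −10·log₁₀(0.25) = +6.02 dB.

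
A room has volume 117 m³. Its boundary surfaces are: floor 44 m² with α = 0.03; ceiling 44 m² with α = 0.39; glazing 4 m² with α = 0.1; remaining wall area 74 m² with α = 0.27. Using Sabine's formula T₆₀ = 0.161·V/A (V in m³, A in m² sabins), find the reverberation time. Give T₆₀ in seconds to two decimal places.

0.48 s

Total absorption A = 44·0.03 + 44·0.39 + 4·0.1 + 74·0.27 = 38.86 m² sabins.
T₆₀ = 0.161 × 117 / 38.86 = 0.485 s.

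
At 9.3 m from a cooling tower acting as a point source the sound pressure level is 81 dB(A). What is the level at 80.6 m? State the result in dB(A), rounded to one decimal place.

Point-source attenuation: ΔL = 20·log₁₀(r₂/r₁) = 20·log₁₀(80.6/9.3) = 18.757 dB.
L₂ = 81 − 20·log₁₀(80.6/9.3) = 81 − 18.757 = 62.24 dB(A).

62.2 dB(A)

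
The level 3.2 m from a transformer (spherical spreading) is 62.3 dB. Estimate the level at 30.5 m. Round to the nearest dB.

Point-source attenuation: ΔL = 20·log₁₀(r₂/r₁) = 20·log₁₀(30.5/3.2) = 19.583 dB.
L₂ = 62.3 − 20·log₁₀(30.5/3.2) = 62.3 − 19.583 = 42.72 dB.

43 dB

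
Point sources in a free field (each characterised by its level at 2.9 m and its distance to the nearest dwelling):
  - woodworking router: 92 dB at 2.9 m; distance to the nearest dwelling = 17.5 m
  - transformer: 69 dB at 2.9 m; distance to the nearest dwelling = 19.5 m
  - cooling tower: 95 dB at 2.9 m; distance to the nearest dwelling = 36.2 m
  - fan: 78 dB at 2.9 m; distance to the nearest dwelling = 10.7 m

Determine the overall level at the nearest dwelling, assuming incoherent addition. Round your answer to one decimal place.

78.4 dB

Propagate each source to the receiver with L = L_ref − 20·log₁₀(r/r_ref), then add intensities.
woodworking router: 92 − 20·log₁₀(17.5/2.9) = 92 − 15.61 = 76.39 dB.
transformer: 69 − 20·log₁₀(19.5/2.9) = 69 − 16.55 = 52.45 dB.
cooling tower: 95 − 20·log₁₀(36.2/2.9) = 95 − 21.93 = 73.07 dB.
fan: 78 − 20·log₁₀(10.7/2.9) = 78 − 11.34 = 66.66 dB.
Σ 10^(L/10) = 6.863e+07 → L_total = 10·log₁₀(6.863e+07) = 78.37 dB.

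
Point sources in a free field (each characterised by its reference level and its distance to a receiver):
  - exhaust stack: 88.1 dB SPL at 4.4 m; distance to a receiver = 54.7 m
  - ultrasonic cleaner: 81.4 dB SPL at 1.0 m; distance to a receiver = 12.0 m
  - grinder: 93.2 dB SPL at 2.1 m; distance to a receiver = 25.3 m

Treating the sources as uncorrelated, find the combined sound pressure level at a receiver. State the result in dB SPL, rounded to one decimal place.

72.9 dB SPL

Apply inverse-square spreading to bring every level to the receiver, then sum 10^(L/10).
exhaust stack: 88.1 − 20·log₁₀(54.7/4.4) = 88.1 − 21.89 = 66.21 dB SPL.
ultrasonic cleaner: 81.4 − 20·log₁₀(12.0/1.0) = 81.4 − 21.58 = 59.82 dB SPL.
grinder: 93.2 − 20·log₁₀(25.3/2.1) = 93.2 − 21.62 = 71.58 dB SPL.
Σ 10^(L/10) = 1.953e+07 → L_total = 10·log₁₀(1.953e+07) = 72.91 dB SPL.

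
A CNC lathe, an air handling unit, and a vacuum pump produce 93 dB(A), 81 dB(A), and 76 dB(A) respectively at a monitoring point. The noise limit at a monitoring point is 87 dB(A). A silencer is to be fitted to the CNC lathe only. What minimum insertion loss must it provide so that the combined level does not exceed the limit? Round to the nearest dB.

Fixed contribution from the other sources: Σ 10^(L/10) = 10^(81/10) + 10^(76/10) = 1.657e+08 (82.19 dB(A)).
The limit corresponds to 10^(87/10) = 5.012e+08; subtracting the fixed part leaves 3.355e+08 for the CNC lathe, i.e. 85.26 dB(A).
So the CNC lathe must be reduced from 93 to 85.26 dB(A): IL = 7.74 dB.

8 dB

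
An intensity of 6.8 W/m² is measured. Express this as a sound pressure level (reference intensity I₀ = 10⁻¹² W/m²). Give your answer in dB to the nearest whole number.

128 dB

I/I₀ = 6.8/10⁻¹² = 6.8×10^12, and L = 10·log₁₀(I/I₀).
L = 10·(0.8325 + 12) = 128.33 dB.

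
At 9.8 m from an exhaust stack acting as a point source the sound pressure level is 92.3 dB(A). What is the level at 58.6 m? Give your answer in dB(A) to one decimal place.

Point-source attenuation: ΔL = 20·log₁₀(r₂/r₁) = 20·log₁₀(58.6/9.8) = 15.533 dB.
L₂ = 92.3 − 20·log₁₀(58.6/9.8) = 92.3 − 15.533 = 76.77 dB(A).

76.8 dB(A)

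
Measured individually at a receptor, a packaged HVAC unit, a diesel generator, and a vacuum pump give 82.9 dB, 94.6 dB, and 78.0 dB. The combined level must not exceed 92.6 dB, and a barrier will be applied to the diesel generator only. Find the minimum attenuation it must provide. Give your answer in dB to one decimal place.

2.7 dB

Everything except the diesel generator sums to 10^(82.9/10) + 10^(78.0/10) = 2.581e+08 in linear terms, 84.12 dB.
The limit corresponds to 10^(92.6/10) = 1.820e+09; subtracting the fixed part leaves 1.562e+09 for the diesel generator, i.e. 91.94 dB.
Required insertion loss = 94.6 − 91.94 = 2.66 dB.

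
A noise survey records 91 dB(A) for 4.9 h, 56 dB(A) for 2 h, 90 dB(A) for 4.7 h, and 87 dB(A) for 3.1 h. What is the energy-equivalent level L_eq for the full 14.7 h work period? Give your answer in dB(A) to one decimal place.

89.3 dB(A)

The energy average is taken in the linear domain: L_eq = 10·log₁₀[(Σ tᵢ·10^(Lᵢ/10))/T], T = 14.7 h.
Σ tᵢ·10^(Lᵢ/10) = 4.9·10^(91/10) + 2·10^(56/10) + 4.7·10^(90/10) + 3.1·10^(87/10) = 1.242e+10.
L_eq = 10·log₁₀(1.242e+10/14.7) = 89.27 dB(A).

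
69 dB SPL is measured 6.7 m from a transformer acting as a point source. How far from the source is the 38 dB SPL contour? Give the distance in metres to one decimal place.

237.7 m

Point-source spreading drops the level by 20·log₁₀(r₂/r₁); inverting, r₂/r₁ = 10^(ΔL/20).
r₂ = 6.7·10^((69−38)/20) = 6.7·10^(31.0/20) = 237.72 m.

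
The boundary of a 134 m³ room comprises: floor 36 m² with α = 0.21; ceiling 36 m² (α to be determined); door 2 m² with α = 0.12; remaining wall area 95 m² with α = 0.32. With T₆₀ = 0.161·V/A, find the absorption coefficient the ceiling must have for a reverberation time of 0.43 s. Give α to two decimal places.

0.33

From T₆₀ = 0.161·V/A, the target T₆₀ = 0.43 s needs A = 0.161·134/0.43 = 50.17 m².
Absorption from the other surfaces = 36·0.21 + 2·0.12 + 95·0.32 = 38.20 m², so the ceiling must supply 11.97 m² over 36 m².
α = 11.97/36 = 0.333.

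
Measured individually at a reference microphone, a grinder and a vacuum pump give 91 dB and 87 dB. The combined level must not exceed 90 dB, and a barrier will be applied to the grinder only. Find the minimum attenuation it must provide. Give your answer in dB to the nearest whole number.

4 dB

The untreated sources together contribute 10^(87/10) = 5.012e+08, i.e. 87.00 dB.
To meet 90 dB overall, the treated grinder may contribute at most 10^(90/10) − 5.012e+08 = 4.988e+08, i.e. 86.98 dB.
Required insertion loss = 91 − 86.98 = 4.02 dB.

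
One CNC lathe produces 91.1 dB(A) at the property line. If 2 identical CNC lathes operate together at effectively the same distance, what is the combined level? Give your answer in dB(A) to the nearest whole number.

N identical incoherent sources raise the level by 10·log₁₀ N.
L_total = 91.1 + 10·log₁₀(2) = 91.1 + 3.010 = 94.11 dB(A).

94 dB(A)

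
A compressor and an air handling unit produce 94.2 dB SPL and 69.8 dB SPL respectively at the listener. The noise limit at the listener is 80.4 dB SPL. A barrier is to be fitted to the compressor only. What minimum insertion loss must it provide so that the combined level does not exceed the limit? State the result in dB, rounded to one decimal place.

Everything except the compressor sums to 10^(69.8/10) = 9.550e+06 in linear terms, 69.80 dB SPL.
The limit corresponds to 10^(80.4/10) = 1.096e+08; subtracting the fixed part leaves 1.001e+08 for the compressor, i.e. 80.00 dB SPL.
Required insertion loss = 94.2 − 80.00 = 14.20 dB.

14.2 dB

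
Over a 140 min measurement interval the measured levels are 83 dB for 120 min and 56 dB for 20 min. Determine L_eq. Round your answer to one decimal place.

82.3 dB

L_eq = 10·log₁₀[(1/T)·Σ tᵢ·10^(Lᵢ/10)] with T = 140 min.
Σ tᵢ·10^(Lᵢ/10) = 120·10^(83/10) + 20·10^(56/10) = 2.395e+10.
L_eq = 10·log₁₀(2.395e+10/140) = 82.33 dB.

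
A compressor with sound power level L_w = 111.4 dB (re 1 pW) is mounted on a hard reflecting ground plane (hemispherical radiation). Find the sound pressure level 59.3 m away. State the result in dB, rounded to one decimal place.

68.0 dB

The power spreads over a hemisphere of area 2π·r², so L_p = L_w − 10·log₁₀(2π·r²).
2π·r² = 2.209e+04 m², 10·log₁₀ of that is 43.443 dB.
L_p = 111.4 − 43.443 = 67.96 dB.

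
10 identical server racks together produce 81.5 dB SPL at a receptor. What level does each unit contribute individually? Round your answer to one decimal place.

10 equal contributions raise the level by 10·log₁₀ 10 = 10.000 dB, so each unit alone gives 81.5 − 10.000.

71.5 dB SPL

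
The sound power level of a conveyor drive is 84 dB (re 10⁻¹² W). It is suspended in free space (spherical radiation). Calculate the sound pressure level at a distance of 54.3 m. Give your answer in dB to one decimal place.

38.3 dB

L_p = L_w − 10·log₁₀(4π·r²) with r = 54.3 m.
4π·r² = 3.705e+04 m², 10·log₁₀ of that is 45.688 dB.
L_p = 84 − 45.688 = 38.31 dB.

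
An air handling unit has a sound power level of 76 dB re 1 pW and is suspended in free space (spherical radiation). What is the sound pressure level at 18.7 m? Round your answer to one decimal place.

Free-field spherical radiation: L_p = L_w − 10·log₁₀(4π·r²), r = 18.7 m.
4π·r² = 4394 m², 10·log₁₀ of that is 36.429 dB.
L_p = 76 − 36.429 = 39.57 dB.

39.6 dB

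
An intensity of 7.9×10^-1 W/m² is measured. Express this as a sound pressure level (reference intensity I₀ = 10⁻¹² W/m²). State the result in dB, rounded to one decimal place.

119.0 dB

I/I₀ = 7.9×10^-1/10⁻¹² = 7.9×10^11, and L = 10·log₁₀(I/I₀).
L = 10·(0.8976 + 11) = 118.98 dB.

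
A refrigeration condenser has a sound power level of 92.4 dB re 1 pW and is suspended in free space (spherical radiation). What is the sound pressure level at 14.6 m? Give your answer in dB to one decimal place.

58.1 dB

Free-field spherical radiation: L_p = L_w − 10·log₁₀(4π·r²), r = 14.6 m.
4π·r² = 2679 m², 10·log₁₀ of that is 34.279 dB.
L_p = 92.4 − 34.279 = 58.12 dB.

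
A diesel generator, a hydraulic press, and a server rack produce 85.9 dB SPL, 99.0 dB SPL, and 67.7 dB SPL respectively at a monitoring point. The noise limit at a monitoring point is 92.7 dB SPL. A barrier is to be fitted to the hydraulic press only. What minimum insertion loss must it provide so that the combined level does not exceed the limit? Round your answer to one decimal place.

7.3 dB

Fixed contribution from the other sources: Σ 10^(L/10) = 10^(85.9/10) + 10^(67.7/10) = 3.949e+08 (85.97 dB SPL).
The limit corresponds to 10^(92.7/10) = 1.862e+09; subtracting the fixed part leaves 1.467e+09 for the hydraulic press, i.e. 91.66 dB SPL.
Required insertion loss = 99.0 − 91.66 = 7.34 dB.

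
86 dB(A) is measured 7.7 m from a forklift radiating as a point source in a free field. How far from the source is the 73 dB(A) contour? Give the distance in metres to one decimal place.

Point-source spreading drops the level by 20·log₁₀(r₂/r₁); inverting, r₂/r₁ = 10^(ΔL/20).
r₂ = 7.7·10^((86−73)/20) = 7.7·10^(13.0/20) = 34.39 m.

34.4 m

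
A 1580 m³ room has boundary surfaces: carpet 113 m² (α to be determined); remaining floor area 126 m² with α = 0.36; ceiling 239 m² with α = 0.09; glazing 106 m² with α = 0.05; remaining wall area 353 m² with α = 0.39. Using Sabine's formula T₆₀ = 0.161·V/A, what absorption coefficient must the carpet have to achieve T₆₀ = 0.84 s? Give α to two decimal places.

Required total absorption A = 0.161·1580/0.84 = 302.83 m².
Absorption from the other surfaces = 126·0.36 + 239·0.09 + 106·0.05 + 353·0.39 = 209.84 m², so the carpet must supply 92.99 m² over 113 m².
α = 92.99/113 = 0.823.

0.82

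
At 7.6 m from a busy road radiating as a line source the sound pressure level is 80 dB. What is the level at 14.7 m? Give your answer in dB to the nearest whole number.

Cylindrical spreading from a line source gives a 10·log₁₀(r₂/r₁) drop.
L₂ = 80 − 10·log₁₀(14.7/7.6) = 80 − 2.865 = 77.13 dB.

77 dB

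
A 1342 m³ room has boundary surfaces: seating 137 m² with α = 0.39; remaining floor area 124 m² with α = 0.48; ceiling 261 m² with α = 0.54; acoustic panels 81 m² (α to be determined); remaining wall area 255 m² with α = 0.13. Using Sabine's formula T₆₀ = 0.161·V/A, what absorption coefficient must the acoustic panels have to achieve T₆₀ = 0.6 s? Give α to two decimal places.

0.90

Required total absorption A = 0.161·1342/0.6 = 360.10 m².
Absorption from the other surfaces = 137·0.39 + 124·0.48 + 261·0.54 + 255·0.13 = 287.04 m², so the acoustic panels must supply 73.06 m² over 81 m².
α = 73.06/81 = 0.902.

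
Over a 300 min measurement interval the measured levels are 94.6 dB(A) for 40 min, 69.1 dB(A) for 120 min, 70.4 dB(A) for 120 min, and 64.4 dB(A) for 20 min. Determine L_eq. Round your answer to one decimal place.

L_eq = 10·log₁₀[(1/T)·Σ tᵢ·10^(Lᵢ/10)] with T = 300 min.
Σ tᵢ·10^(Lᵢ/10) = 40·10^(94.6/10) + 120·10^(69.1/10) + 120·10^(70.4/10) + 20·10^(64.4/10) = 1.177e+11.
L_eq = 10·log₁₀(1.177e+11/300) = 85.94 dB(A).

85.9 dB(A)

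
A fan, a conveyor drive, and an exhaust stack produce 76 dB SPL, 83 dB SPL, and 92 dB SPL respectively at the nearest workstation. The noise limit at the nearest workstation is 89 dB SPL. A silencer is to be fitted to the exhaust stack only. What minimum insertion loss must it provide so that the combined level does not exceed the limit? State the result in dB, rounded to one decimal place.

Everything except the exhaust stack sums to 10^(76/10) + 10^(83/10) = 2.393e+08 in linear terms, 83.79 dB SPL.
To meet 89 dB SPL overall, the treated exhaust stack may contribute at most 10^(89/10) − 2.393e+08 = 5.550e+08, i.e. 87.44 dB SPL.
So the exhaust stack must be reduced from 92 to 87.44 dB SPL: IL = 4.56 dB.

4.6 dB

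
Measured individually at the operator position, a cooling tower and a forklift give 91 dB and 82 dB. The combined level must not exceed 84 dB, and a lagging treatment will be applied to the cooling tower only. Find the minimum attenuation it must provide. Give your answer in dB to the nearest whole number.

The untreated sources together contribute 10^(82/10) = 1.585e+08, i.e. 82.00 dB.
To meet 84 dB overall, the treated cooling tower may contribute at most 10^(84/10) − 1.585e+08 = 9.270e+07, i.e. 79.67 dB.
Required insertion loss = 91 − 79.67 = 11.33 dB.

11 dB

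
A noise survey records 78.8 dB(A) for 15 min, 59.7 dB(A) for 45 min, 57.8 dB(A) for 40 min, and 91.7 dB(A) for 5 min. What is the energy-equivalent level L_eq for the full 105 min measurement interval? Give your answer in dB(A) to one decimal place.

79.1 dB(A)

The energy average is taken in the linear domain: L_eq = 10·log₁₀[(Σ tᵢ·10^(Lᵢ/10))/T], T = 105 min.
Σ tᵢ·10^(Lᵢ/10) = 15·10^(78.8/10) + 45·10^(59.7/10) + 40·10^(57.8/10) + 5·10^(91.7/10) = 8.600e+09.
L_eq = 10·log₁₀(8.600e+09/105) = 79.13 dB(A).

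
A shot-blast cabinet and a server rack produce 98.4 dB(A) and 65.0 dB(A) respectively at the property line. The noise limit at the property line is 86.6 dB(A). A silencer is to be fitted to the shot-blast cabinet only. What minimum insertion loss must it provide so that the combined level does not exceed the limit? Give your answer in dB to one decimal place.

11.8 dB

Fixed contribution from the other source: Σ 10^(L/10) = 10^(65.0/10) = 3.162e+06 (65.00 dB(A)).
The limit corresponds to 10^(86.6/10) = 4.571e+08; subtracting the fixed part leaves 4.539e+08 for the shot-blast cabinet, i.e. 86.57 dB(A).
Required insertion loss = 98.4 − 86.57 = 11.83 dB.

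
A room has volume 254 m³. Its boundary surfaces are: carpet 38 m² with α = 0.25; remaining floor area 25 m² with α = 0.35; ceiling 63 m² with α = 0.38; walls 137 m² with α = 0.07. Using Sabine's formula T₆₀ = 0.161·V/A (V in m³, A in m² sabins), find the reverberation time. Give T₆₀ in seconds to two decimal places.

0.79 s

Total absorption A = 38·0.25 + 25·0.35 + 63·0.38 + 137·0.07 = 51.78 m² sabins.
T₆₀ = 0.161 × 254 / 51.78 = 0.790 s.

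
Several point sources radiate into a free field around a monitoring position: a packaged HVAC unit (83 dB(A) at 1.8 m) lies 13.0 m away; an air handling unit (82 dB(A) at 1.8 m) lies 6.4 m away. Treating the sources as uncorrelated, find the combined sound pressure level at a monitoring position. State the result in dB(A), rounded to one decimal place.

72.1 dB(A)

First find each source's level at the receiver (point-source: −20·log₁₀(r/r_ref)), then combine on an intensity basis.
packaged HVAC unit: 83 − 20·log₁₀(13.0/1.8) = 83 − 17.17 = 65.83 dB(A).
air handling unit: 82 − 20·log₁₀(6.4/1.8) = 82 − 11.02 = 70.98 dB(A).
Σ 10^(L/10) = 1.636e+07 → L_total = 10·log₁₀(1.636e+07) = 72.14 dB(A).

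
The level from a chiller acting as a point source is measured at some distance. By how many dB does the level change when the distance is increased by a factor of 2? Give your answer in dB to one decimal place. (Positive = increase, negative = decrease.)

-6.0 dB

With spherical spreading the level changes by −20·log₁₀(r₂/r₁).
ΔL = −20·log₁₀(2) = -6.02 dB.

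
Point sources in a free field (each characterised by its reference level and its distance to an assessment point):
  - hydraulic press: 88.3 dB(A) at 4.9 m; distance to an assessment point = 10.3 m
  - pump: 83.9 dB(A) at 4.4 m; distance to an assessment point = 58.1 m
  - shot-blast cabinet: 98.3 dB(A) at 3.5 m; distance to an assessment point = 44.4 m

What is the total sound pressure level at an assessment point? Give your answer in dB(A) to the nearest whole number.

83 dB(A)

First find each source's level at the receiver (point-source: −20·log₁₀(r/r_ref)), then combine on an intensity basis.
hydraulic press: 88.3 − 20·log₁₀(10.3/4.9) = 88.3 − 6.45 = 81.85 dB(A).
pump: 83.9 − 20·log₁₀(58.1/4.4) = 83.9 − 22.41 = 61.49 dB(A).
shot-blast cabinet: 98.3 − 20·log₁₀(44.4/3.5) = 98.3 − 22.07 = 76.23 dB(A).
Σ 10^(L/10) = 1.964e+08 → L_total = 10·log₁₀(1.964e+08) = 82.93 dB(A).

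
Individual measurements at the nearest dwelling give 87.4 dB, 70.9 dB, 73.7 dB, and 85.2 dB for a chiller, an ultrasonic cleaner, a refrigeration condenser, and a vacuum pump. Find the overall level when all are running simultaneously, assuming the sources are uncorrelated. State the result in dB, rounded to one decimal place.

89.6 dB

Incoherent sources combine by intensity addition: L_total = 10·log₁₀(Σ 10^(L_i/10)).
Σ 10^(L/10) = 10^(87.4/10) + 10^(70.9/10) + 10^(73.7/10) + 10^(85.2/10) = 9.164e+08.
L_total = 10·log₁₀(9.164e+08) = 89.62 dB.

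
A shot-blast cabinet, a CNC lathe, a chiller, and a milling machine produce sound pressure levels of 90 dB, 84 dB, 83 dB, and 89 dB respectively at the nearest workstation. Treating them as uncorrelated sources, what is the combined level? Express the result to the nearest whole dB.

Incoherent sources combine by intensity addition: L_total = 10·log₁₀(Σ 10^(L_i/10)).
Σ 10^(L/10) = 10^(90/10) + 10^(84/10) + 10^(83/10) + 10^(89/10) = 2.245e+09.
L_total = 10·log₁₀(2.245e+09) = 93.51 dB.

94 dB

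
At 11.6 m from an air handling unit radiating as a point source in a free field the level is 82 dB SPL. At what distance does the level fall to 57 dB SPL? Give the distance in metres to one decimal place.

The 25.0 dB drop corresponds to a distance ratio of 10^(25.0/20) for a point source.
r₂ = 11.6·10^((82−57)/20) = 11.6·10^(25.0/20) = 206.28 m.

206.3 m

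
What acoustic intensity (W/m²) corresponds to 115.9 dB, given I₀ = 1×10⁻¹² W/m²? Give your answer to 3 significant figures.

0.389 W/m²

L = 10·log₁₀(I/I₀) ⇒ I = I₀·10^(L/10) = 10⁻¹² × 10^11.59.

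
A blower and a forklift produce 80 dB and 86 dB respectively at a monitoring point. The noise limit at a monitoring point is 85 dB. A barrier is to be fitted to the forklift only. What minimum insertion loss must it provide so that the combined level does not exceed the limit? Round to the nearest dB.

Fixed contribution from the other source: Σ 10^(L/10) = 10^(80/10) = 1.000e+08 (80.00 dB).
The limit corresponds to 10^(85/10) = 3.162e+08; subtracting the fixed part leaves 2.162e+08 for the forklift, i.e. 83.35 dB.
Required insertion loss = 86 − 83.35 = 2.65 dB.

3 dB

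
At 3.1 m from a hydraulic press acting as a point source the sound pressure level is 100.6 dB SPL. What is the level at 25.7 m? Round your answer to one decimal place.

82.2 dB SPL

Spherical spreading from a point source gives a 20·log₁₀(r₂/r₁) drop.
L₂ = 100.6 − 20·log₁₀(25.7/3.1) = 100.6 − 18.371 = 82.23 dB SPL.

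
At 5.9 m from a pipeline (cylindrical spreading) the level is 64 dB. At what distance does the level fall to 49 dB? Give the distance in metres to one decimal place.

186.6 m

The 15.0 dB drop corresponds to a distance ratio of 10^(15.0/10) for a line source.
r₂ = 5.9·10^((64−49)/10) = 5.9·10^(15.0/10) = 186.57 m.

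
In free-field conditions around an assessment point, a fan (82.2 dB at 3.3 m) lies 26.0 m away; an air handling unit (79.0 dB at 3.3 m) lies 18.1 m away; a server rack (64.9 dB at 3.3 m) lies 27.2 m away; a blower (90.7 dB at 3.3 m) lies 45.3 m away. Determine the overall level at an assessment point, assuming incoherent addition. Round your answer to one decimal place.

70.6 dB

First find each source's level at the receiver (point-source: −20·log₁₀(r/r_ref)), then combine on an intensity basis.
fan: 82.2 − 20·log₁₀(26.0/3.3) = 82.2 − 17.93 = 64.27 dB.
air handling unit: 79.0 − 20·log₁₀(18.1/3.3) = 79.0 − 14.78 = 64.22 dB.
server rack: 64.9 − 20·log₁₀(27.2/3.3) = 64.9 − 18.32 = 46.58 dB.
blower: 90.7 − 20·log₁₀(45.3/3.3) = 90.7 − 22.75 = 67.95 dB.
Σ 10^(L/10) = 1.159e+07 → L_total = 10·log₁₀(1.159e+07) = 70.64 dB.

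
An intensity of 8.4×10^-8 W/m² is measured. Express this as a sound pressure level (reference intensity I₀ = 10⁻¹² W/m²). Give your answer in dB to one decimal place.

I/I₀ = 8.4×10^-8/10⁻¹² = 8.4×10^4, and L = 10·log₁₀(I/I₀).
L = 10·(0.9243 + 4) = 49.24 dB.

49.2 dB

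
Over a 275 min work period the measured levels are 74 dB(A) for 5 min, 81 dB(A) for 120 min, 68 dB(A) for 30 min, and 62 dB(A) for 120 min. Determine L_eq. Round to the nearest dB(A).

78 dB(A)

Weight each interval's intensity by its duration and average over T = 275 min:
Σ tᵢ·10^(Lᵢ/10) = 5·10^(74/10) + 120·10^(81/10) + 30·10^(68/10) + 120·10^(62/10) = 1.561e+10.
L_eq = 10·log₁₀(1.561e+10/275) = 77.54 dB(A).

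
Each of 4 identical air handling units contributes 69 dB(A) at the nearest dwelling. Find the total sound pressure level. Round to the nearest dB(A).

75 dB(A)

With 4 equal, uncorrelated contributions the intensity is 4× that of one unit, giving a rise of 10·log₁₀ 4.
L_total = 69 + 10·log₁₀(4) = 69 + 6.021 = 75.02 dB(A).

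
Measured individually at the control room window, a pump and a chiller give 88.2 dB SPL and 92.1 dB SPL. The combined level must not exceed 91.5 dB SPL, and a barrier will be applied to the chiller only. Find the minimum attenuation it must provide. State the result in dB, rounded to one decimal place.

Everything except the chiller sums to 10^(88.2/10) = 6.607e+08 in linear terms, 88.20 dB SPL.
To meet 91.5 dB SPL overall, the treated chiller may contribute at most 10^(91.5/10) − 6.607e+08 = 7.518e+08, i.e. 88.76 dB SPL.
Required insertion loss = 92.1 − 88.76 = 3.34 dB.

3.3 dB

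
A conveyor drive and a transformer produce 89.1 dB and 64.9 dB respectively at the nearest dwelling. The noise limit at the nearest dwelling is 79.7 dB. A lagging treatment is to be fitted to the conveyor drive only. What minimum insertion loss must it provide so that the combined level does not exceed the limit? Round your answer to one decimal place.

9.5 dB

The untreated sources together contribute 10^(64.9/10) = 3.090e+06, i.e. 64.90 dB.
To meet 79.7 dB overall, the treated conveyor drive may contribute at most 10^(79.7/10) − 3.090e+06 = 9.024e+07, i.e. 79.55 dB.
Required insertion loss = 89.1 − 79.55 = 9.55 dB.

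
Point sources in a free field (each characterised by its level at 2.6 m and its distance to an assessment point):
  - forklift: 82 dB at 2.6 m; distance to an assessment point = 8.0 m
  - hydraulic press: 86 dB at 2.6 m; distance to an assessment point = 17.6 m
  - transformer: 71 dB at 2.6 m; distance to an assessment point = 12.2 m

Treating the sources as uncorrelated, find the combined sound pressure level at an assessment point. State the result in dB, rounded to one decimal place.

74.1 dB

Propagate each source to the receiver with L = L_ref − 20·log₁₀(r/r_ref), then add intensities.
forklift: 82 − 20·log₁₀(8.0/2.6) = 82 − 9.76 = 72.24 dB.
hydraulic press: 86 − 20·log₁₀(17.6/2.6) = 86 − 16.61 = 69.39 dB.
transformer: 71 − 20·log₁₀(12.2/2.6) = 71 − 13.43 = 57.57 dB.
Σ 10^(L/10) = 2.600e+07 → L_total = 10·log₁₀(2.600e+07) = 74.15 dB.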